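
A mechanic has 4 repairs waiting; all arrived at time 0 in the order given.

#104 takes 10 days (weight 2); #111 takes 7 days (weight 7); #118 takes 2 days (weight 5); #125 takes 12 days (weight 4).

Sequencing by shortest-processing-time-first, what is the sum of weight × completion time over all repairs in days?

SPT (increasing processing time): #118 #111 #104 #125.
#118: finishes 2, weight 5, w·C = 10
#111: finishes 9, weight 7, w·C = 63
#104: finishes 19, weight 2, w·C = 38
#125: finishes 31, weight 4, w·C = 124
Sum = 10+63+38+124 = 235.

235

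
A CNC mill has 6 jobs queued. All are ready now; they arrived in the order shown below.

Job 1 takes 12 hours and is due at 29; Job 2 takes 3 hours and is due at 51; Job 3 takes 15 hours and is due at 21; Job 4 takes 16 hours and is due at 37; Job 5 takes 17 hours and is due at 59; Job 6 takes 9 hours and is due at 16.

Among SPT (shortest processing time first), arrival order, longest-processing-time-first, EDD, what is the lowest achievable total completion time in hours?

SPT (increasing processing time): Job 2 Job 6 Job 1 Job 3 Job 4 Job 5.
Job 2: 0→3
Job 6: 3→12
Job 1: 12→24
Job 3: 24→39
Job 4: 39→55
Job 5: 55→72
Sum = 3+12+24+39+55+72 = 205.
FIFO (arrival order): Job 1 Job 2 Job 3 Job 4 Job 5 Job 6.
Job 1: 0→12
Job 2: 12→15
Job 3: 15→30
Job 4: 30→46
Job 5: 46→63
Job 6: 63→72
Sum = 12+15+30+46+63+72 = 238.
LPT (decreasing processing time): Job 5 Job 4 Job 3 Job 1 Job 6 Job 2.
Job 5: 0→17
Job 4: 17→33
Job 3: 33→48
Job 1: 48→60
Job 6: 60→69
Job 2: 69→72
Sum = 17+33+48+60+69+72 = 299.
EDD (increasing due date): Job 6 Job 3 Job 1 Job 4 Job 2 Job 5.
Job 6: 0→9
Job 3: 9→24
Job 1: 24→36
Job 4: 36→52
Job 2: 52→55
Job 5: 55→72
Sum = 9+24+36+52+55+72 = 248.
SPT 205, FIFO 238, LPT 299, EDD 248 → minimum 205.

205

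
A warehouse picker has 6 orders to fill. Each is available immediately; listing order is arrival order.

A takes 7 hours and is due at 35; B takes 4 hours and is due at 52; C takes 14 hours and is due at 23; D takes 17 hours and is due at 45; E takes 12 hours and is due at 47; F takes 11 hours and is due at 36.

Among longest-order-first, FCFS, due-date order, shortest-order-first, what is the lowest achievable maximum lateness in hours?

LPT (decreasing processing time): D C E F A B.
D: 0→17, due 45, lateness -28
C: 17→31, due 23, lateness 8
E: 31→43, due 47, lateness -4
F: 43→54, due 36, lateness 18
A: 54→61, due 35, lateness 26
B: 61→65, due 52, lateness 13
Maximum = 26.
FIFO (arrival order): A B C D E F.
A: 0→7, due 35, lateness -28
B: 7→11, due 52, lateness -41
C: 11→25, due 23, lateness 2
D: 25→42, due 45, lateness -3
E: 42→54, due 47, lateness 7
F: 54→65, due 36, lateness 29
Maximum = 29.
EDD (increasing due date): C A F D E B.
C: 0→14, due 23, lateness -9
A: 14→21, due 35, lateness -14
F: 21→32, due 36, lateness -4
D: 32→49, due 45, lateness 4
E: 49→61, due 47, lateness 14
B: 61→65, due 52, lateness 13
Maximum = 14.
SPT (increasing processing time): B A F E C D.
B: 0→4, due 52, lateness -48
A: 4→11, due 35, lateness -24
F: 11→22, due 36, lateness -14
E: 22→34, due 47, lateness -13
C: 34→48, due 23, lateness 25
D: 48→65, due 45, lateness 20
Maximum = 25.
LPT 26, FIFO 29, EDD 14, SPT 25 → minimum 14.

14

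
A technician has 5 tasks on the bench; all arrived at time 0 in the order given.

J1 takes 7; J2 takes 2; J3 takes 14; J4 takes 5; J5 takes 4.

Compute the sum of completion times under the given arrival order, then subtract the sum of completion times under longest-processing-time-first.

-24

FIFO (arrival order): J1 J2 J3 J4 J5.
J1: 0→7
J2: 7→9
J3: 9→23
J4: 23→28
J5: 28→32
Sum = 7+9+23+28+32 = 99.
LPT (decreasing processing time): J3 J1 J4 J5 J2.
J3: 0→14
J1: 14→21
J4: 21→26
J5: 26→30
J2: 30→32
Sum = 14+21+26+30+32 = 123.
Difference = 99 − 123 = -24.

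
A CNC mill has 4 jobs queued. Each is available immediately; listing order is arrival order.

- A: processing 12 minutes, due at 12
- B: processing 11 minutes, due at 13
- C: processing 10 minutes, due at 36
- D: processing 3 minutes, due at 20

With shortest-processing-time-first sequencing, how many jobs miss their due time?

2

SPT (increasing processing time): D C B A.
D: 0→3, due 20, tardiness 0
C: 3→13, due 36, tardiness 0
B: 13→24, due 13, tardiness 11
A: 24→36, due 12, tardiness 24
Late jobs: 2.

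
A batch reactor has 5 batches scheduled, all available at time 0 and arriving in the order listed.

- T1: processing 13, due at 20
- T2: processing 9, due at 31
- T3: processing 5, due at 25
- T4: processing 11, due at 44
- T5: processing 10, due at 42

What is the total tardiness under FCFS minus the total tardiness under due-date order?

FIFO (arrival order): T1 T2 T3 T4 T5.
T1: 0→13, due 20, tardiness 0
T2: 13→22, due 31, tardiness 0
T3: 22→27, due 25, tardiness 2
T4: 27→38, due 44, tardiness 0
T5: 38→48, due 42, tardiness 6
Sum = 0+0+2+0+6 = 8.
EDD (increasing due date): T1 T3 T2 T5 T4.
T1: 0→13, due 20, tardiness 0
T3: 13→18, due 25, tardiness 0
T2: 18→27, due 31, tardiness 0
T5: 27→37, due 42, tardiness 0
T4: 37→48, due 44, tardiness 4
Sum = 0+0+0+0+4 = 4.
Difference = 8 − 4 = 4.

4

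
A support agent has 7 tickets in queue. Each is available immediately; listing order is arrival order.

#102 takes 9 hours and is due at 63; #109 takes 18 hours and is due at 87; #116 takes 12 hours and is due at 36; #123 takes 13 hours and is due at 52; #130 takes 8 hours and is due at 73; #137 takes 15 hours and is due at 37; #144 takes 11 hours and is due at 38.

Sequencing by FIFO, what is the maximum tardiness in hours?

FIFO (arrival order): #102 #109 #116 #123 #130 #137 #144.
#102: 0→9, due 63, tardiness 0
#109: 9→27, due 87, tardiness 0
#116: 27→39, due 36, tardiness 3
#123: 39→52, due 52, tardiness 0
#130: 52→60, due 73, tardiness 0
#137: 60→75, due 37, tardiness 38
#144: 75→86, due 38, tardiness 48
Maximum = 48.

48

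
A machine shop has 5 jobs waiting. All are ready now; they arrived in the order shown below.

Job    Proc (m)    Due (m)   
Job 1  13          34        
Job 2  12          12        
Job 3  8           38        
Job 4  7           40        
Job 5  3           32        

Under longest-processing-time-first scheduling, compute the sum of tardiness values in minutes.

LPT (decreasing processing time): Job 1 Job 2 Job 3 Job 4 Job 5.
Job 1: 0→13, due 34, tardiness 0
Job 2: 13→25, due 12, tardiness 13
Job 3: 25→33, due 38, tardiness 0
Job 4: 33→40, due 40, tardiness 0
Job 5: 40→43, due 32, tardiness 11
Sum = 0+13+0+0+11 = 24.

24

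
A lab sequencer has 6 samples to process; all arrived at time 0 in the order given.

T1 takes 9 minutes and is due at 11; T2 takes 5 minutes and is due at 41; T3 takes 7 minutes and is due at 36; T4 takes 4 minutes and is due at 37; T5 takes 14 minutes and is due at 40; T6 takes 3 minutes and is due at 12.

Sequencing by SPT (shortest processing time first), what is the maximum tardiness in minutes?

SPT (increasing processing time): T6 T4 T2 T3 T1 T5.
T6: 0→3, due 12, tardiness 0
T4: 3→7, due 37, tardiness 0
T2: 7→12, due 41, tardiness 0
T3: 12→19, due 36, tardiness 0
T1: 19→28, due 11, tardiness 17
T5: 28→42, due 40, tardiness 2
Maximum = 17.

17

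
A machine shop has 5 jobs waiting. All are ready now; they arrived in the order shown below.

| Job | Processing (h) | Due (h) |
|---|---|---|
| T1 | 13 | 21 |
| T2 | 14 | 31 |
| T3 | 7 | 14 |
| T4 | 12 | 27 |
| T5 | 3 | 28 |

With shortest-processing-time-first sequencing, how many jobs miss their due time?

2

SPT (increasing processing time): T5 T3 T4 T1 T2.
T5: 0→3, due 28, tardiness 0
T3: 3→10, due 14, tardiness 0
T4: 10→22, due 27, tardiness 0
T1: 22→35, due 21, tardiness 14
T2: 35→49, due 31, tardiness 18
Late jobs: 2.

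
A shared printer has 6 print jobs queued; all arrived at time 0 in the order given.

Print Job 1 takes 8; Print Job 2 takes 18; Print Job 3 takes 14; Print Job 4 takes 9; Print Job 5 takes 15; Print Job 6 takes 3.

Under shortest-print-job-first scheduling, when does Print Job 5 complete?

SPT (increasing processing time): Print Job 6 Print Job 1 Print Job 4 Print Job 3 Print Job 5 Print Job 2.
Print Job 6: 0→3
Print Job 1: 3→11
Print Job 4: 11→20
Print Job 3: 20→34
Print Job 5: 34→49

49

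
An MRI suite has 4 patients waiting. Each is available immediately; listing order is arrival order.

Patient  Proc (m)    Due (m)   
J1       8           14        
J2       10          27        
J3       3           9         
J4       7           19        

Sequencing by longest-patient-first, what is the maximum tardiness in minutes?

LPT (decreasing processing time): J2 J1 J4 J3.
J2: 0→10, due 27, tardiness 0
J1: 10→18, due 14, tardiness 4
J4: 18→25, due 19, tardiness 6
J3: 25→28, due 9, tardiness 19
Maximum = 19.

19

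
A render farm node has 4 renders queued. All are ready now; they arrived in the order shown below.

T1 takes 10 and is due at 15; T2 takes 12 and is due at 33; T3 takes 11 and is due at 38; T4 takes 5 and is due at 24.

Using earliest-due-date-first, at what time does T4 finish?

EDD (increasing due date): T1 T4 T2 T3.
T1: 0→10
T4: 10→15

15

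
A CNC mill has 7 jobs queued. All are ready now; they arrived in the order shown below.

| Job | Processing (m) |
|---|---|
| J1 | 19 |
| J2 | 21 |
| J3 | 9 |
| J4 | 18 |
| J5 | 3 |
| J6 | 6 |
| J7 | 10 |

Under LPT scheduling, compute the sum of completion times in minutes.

LPT (decreasing processing time): J2 J1 J4 J7 J3 J6 J5.
J2: 0→21
J1: 21→40
J4: 40→58
J7: 58→68
J3: 68→77
J6: 77→83
J5: 83→86
Sum = 21+40+58+68+77+83+86 = 433.

433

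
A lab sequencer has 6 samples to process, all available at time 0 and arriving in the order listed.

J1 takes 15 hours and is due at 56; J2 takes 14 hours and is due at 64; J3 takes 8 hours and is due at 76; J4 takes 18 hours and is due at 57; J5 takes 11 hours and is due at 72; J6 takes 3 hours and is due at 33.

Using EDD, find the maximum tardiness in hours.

0

EDD (increasing due date): J6 J1 J4 J2 J5 J3.
J6: 0→3, due 33, tardiness 0
J1: 3→18, due 56, tardiness 0
J4: 18→36, due 57, tardiness 0
J2: 36→50, due 64, tardiness 0
J5: 50→61, due 72, tardiness 0
J3: 61→69, due 76, tardiness 0
Maximum = 0.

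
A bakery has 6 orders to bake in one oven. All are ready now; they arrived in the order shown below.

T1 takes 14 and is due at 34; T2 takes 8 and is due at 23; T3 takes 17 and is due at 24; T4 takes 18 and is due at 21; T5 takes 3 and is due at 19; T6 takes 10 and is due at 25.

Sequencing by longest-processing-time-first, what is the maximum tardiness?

51

LPT (decreasing processing time): T4 T3 T1 T6 T2 T5.
T4: 0→18, due 21, tardiness 0
T3: 18→35, due 24, tardiness 11
T1: 35→49, due 34, tardiness 15
T6: 49→59, due 25, tardiness 34
T2: 59→67, due 23, tardiness 44
T5: 67→70, due 19, tardiness 51
Maximum = 51.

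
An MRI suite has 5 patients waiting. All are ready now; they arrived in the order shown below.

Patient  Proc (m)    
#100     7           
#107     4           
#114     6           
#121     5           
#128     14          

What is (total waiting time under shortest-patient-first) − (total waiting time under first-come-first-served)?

-7

SPT (increasing processing time): #107 #121 #114 #100 #128.
#107: waits 0, runs 0→4
#121: waits 4, runs 4→9
#114: waits 9, runs 9→15
#100: waits 15, runs 15→22
#128: waits 22, runs 22→36
Sum = 0+4+9+15+22 = 50.
FIFO (arrival order): #100 #107 #114 #121 #128.
#100: waits 0, runs 0→7
#107: waits 7, runs 7→11
#114: waits 11, runs 11→17
#121: waits 17, runs 17→22
#128: waits 22, runs 22→36
Sum = 0+7+11+17+22 = 57.
Difference = 50 − 57 = -7.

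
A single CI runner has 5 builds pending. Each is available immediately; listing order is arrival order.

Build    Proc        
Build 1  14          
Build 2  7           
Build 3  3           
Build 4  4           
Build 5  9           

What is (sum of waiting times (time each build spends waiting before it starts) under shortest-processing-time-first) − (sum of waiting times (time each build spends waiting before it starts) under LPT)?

SPT (increasing processing time): Build 3 Build 4 Build 2 Build 5 Build 1.
Build 3: waits 0, runs 0→3
Build 4: waits 3, runs 3→7
Build 2: waits 7, runs 7→14
Build 5: waits 14, runs 14→23
Build 1: waits 23, runs 23→37
Sum = 0+3+7+14+23 = 47.
LPT (decreasing processing time): Build 1 Build 5 Build 2 Build 4 Build 3.
Build 1: waits 0, runs 0→14
Build 5: waits 14, runs 14→23
Build 2: waits 23, runs 23→30
Build 4: waits 30, runs 30→34
Build 3: waits 34, runs 34→37
Sum = 0+14+23+30+34 = 101.
Difference = 47 − 101 = -54.

-54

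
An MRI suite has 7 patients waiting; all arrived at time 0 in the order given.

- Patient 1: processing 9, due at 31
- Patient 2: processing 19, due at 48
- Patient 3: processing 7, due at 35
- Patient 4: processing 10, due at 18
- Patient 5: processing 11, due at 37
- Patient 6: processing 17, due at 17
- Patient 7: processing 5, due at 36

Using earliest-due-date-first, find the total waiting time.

EDD (increasing due date): Patient 6 Patient 4 Patient 1 Patient 3 Patient 7 Patient 5 Patient 2.
Patient 6: waits 0, runs 0→17
Patient 4: waits 17, runs 17→27
Patient 1: waits 27, runs 27→36
Patient 3: waits 36, runs 36→43
Patient 7: waits 43, runs 43→48
Patient 5: waits 48, runs 48→59
Patient 2: waits 59, runs 59→78
Sum = 0+17+27+36+43+48+59 = 230.

230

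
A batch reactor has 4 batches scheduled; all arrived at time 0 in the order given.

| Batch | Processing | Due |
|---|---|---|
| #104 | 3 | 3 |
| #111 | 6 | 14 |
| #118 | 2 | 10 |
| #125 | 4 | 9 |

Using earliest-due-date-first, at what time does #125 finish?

7

EDD (increasing due date): #104 #125 #118 #111.
#104: 0→3
#125: 3→7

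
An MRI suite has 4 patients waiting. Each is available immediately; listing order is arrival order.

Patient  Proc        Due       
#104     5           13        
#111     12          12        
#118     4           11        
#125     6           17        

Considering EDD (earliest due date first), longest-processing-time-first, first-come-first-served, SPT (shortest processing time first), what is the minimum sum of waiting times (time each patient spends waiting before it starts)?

EDD (increasing due date): #118 #111 #104 #125.
#118: waits 0, runs 0→4
#111: waits 4, runs 4→16
#104: waits 16, runs 16→21
#125: waits 21, runs 21→27
Sum = 0+4+16+21 = 41.
LPT (decreasing processing time): #111 #125 #104 #118.
#111: waits 0, runs 0→12
#125: waits 12, runs 12→18
#104: waits 18, runs 18→23
#118: waits 23, runs 23→27
Sum = 0+12+18+23 = 53.
FIFO (arrival order): #104 #111 #118 #125.
#104: waits 0, runs 0→5
#111: waits 5, runs 5→17
#118: waits 17, runs 17→21
#125: waits 21, runs 21→27
Sum = 0+5+17+21 = 43.
SPT (increasing processing time): #118 #104 #125 #111.
#118: waits 0, runs 0→4
#104: waits 4, runs 4→9
#125: waits 9, runs 9→15
#111: waits 15, runs 15→27
Sum = 0+4+9+15 = 28.
EDD 41, LPT 53, FIFO 43, SPT 28 → minimum 28.

28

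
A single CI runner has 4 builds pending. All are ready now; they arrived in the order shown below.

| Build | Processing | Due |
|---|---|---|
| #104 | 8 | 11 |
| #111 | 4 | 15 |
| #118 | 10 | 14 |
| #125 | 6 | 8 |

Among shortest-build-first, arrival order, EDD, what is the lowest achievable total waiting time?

32

SPT (increasing processing time): #111 #125 #104 #118.
#111: waits 0, runs 0→4
#125: waits 4, runs 4→10
#104: waits 10, runs 10→18
#118: waits 18, runs 18→28
Sum = 0+4+10+18 = 32.
FIFO (arrival order): #104 #111 #118 #125.
#104: waits 0, runs 0→8
#111: waits 8, runs 8→12
#118: waits 12, runs 12→22
#125: waits 22, runs 22→28
Sum = 0+8+12+22 = 42.
EDD (increasing due date): #125 #104 #118 #111.
#125: waits 0, runs 0→6
#104: waits 6, runs 6→14
#118: waits 14, runs 14→24
#111: waits 24, runs 24→28
Sum = 0+6+14+24 = 44.
SPT 32, FIFO 42, EDD 44 → minimum 32.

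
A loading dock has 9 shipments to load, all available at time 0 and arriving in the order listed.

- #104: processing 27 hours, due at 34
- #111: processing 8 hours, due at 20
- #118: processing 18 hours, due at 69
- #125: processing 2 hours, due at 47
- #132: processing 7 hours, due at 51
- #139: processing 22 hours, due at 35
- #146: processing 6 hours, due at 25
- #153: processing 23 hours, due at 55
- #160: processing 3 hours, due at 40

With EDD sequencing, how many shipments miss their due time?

EDD (increasing due date): #111 #146 #104 #139 #160 #125 #132 #153 #118.
#111: 0→8, due 20, tardiness 0
#146: 8→14, due 25, tardiness 0
#104: 14→41, due 34, tardiness 7
#139: 41→63, due 35, tardiness 28
#160: 63→66, due 40, tardiness 26
#125: 66→68, due 47, tardiness 21
#132: 68→75, due 51, tardiness 24
#153: 75→98, due 55, tardiness 43
#118: 98→116, due 69, tardiness 47
Late shipments: 7.

7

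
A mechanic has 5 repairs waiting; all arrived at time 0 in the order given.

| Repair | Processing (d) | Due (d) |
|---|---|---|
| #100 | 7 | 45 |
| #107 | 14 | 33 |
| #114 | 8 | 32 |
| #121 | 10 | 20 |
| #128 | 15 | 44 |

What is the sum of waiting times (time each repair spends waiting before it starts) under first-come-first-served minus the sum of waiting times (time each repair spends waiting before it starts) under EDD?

-11

FIFO (arrival order): #100 #107 #114 #121 #128.
#100: waits 0, runs 0→7
#107: waits 7, runs 7→21
#114: waits 21, runs 21→29
#121: waits 29, runs 29→39
#128: waits 39, runs 39→54
Sum = 0+7+21+29+39 = 96.
EDD (increasing due date): #121 #114 #107 #128 #100.
#121: waits 0, runs 0→10
#114: waits 10, runs 10→18
#107: waits 18, runs 18→32
#128: waits 32, runs 32→47
#100: waits 47, runs 47→54
Sum = 0+10+18+32+47 = 107.
Difference = 96 − 107 = -11.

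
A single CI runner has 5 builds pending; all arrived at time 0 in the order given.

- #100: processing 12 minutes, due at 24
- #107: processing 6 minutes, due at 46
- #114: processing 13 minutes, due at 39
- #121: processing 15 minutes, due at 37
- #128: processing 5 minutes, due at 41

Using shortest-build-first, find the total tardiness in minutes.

14

SPT (increasing processing time): #128 #107 #100 #114 #121.
#128: 0→5, due 41, tardiness 0
#107: 5→11, due 46, tardiness 0
#100: 11→23, due 24, tardiness 0
#114: 23→36, due 39, tardiness 0
#121: 36→51, due 37, tardiness 14
Sum = 0+0+0+0+14 = 14.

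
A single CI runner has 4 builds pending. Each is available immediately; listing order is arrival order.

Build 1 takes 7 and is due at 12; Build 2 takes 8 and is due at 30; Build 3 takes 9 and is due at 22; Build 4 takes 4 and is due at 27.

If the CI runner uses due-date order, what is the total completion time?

71

EDD (increasing due date): Build 1 Build 3 Build 4 Build 2.
Build 1: 0→7
Build 3: 7→16
Build 4: 16→20
Build 2: 20→28
Sum = 7+16+20+28 = 71.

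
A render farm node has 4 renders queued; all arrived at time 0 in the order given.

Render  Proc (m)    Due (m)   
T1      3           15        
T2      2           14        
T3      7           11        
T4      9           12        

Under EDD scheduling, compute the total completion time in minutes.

EDD (increasing due date): T3 T4 T2 T1.
T3: 0→7
T4: 7→16
T2: 16→18
T1: 18→21
Sum = 7+16+18+21 = 62.

62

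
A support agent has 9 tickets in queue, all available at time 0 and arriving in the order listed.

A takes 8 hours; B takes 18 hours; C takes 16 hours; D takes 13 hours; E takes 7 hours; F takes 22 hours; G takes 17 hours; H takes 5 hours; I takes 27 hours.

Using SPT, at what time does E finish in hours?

12

SPT (increasing processing time): H E A D C G B F I.
H: 0→5
E: 5→12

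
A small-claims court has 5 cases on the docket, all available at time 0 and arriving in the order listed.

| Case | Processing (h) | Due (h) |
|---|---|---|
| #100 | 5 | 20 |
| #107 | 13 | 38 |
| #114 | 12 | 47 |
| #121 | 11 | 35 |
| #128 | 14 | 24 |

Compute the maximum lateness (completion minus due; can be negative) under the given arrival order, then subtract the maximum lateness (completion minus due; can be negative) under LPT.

-4

FIFO (arrival order): #100 #107 #114 #121 #128.
#100: 0→5, due 20, lateness -15
#107: 5→18, due 38, lateness -20
#114: 18→30, due 47, lateness -17
#121: 30→41, due 35, lateness 6
#128: 41→55, due 24, lateness 31
Maximum = 31.
LPT (decreasing processing time): #128 #107 #114 #121 #100.
#128: 0→14, due 24, lateness -10
#107: 14→27, due 38, lateness -11
#114: 27→39, due 47, lateness -8
#121: 39→50, due 35, lateness 15
#100: 50→55, due 20, lateness 35
Maximum = 35.
Difference = 31 − 35 = -4.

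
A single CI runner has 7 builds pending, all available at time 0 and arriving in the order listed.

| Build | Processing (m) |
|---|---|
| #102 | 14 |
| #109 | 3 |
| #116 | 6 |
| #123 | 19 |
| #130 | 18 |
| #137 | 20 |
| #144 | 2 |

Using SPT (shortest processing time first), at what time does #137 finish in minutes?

82

SPT (increasing processing time): #144 #109 #116 #102 #130 #123 #137.
#144: 0→2
#109: 2→5
#116: 5→11
#102: 11→25
#130: 25→43
#123: 43→62
#137: 62→82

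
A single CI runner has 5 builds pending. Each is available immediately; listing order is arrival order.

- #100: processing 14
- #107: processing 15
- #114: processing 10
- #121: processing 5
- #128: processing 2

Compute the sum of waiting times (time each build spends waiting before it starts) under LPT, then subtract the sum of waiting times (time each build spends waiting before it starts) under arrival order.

1

LPT (decreasing processing time): #107 #100 #114 #121 #128.
#107: waits 0, runs 0→15
#100: waits 15, runs 15→29
#114: waits 29, runs 29→39
#121: waits 39, runs 39→44
#128: waits 44, runs 44→46
Sum = 0+15+29+39+44 = 127.
FIFO (arrival order): #100 #107 #114 #121 #128.
#100: waits 0, runs 0→14
#107: waits 14, runs 14→29
#114: waits 29, runs 29→39
#121: waits 39, runs 39→44
#128: waits 44, runs 44→46
Sum = 0+14+29+39+44 = 126.
Difference = 127 − 126 = 1.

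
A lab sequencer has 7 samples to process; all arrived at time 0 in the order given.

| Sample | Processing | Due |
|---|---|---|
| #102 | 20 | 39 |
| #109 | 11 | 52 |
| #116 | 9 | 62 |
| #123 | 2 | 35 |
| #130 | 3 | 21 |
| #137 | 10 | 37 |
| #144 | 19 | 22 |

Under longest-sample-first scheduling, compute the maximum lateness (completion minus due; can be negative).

LPT (decreasing processing time): #102 #144 #109 #137 #116 #130 #123.
#102: 0→20, due 39, lateness -19
#144: 20→39, due 22, lateness 17
#109: 39→50, due 52, lateness -2
#137: 50→60, due 37, lateness 23
#116: 60→69, due 62, lateness 7
#130: 69→72, due 21, lateness 51
#123: 72→74, due 35, lateness 39
Maximum = 51.

51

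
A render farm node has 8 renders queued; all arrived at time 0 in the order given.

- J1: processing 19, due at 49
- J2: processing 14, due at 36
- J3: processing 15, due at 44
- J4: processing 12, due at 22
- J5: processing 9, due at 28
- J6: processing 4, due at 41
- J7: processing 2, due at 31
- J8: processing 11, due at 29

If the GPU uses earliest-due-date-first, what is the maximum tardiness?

37

EDD (increasing due date): J4 J5 J8 J7 J2 J6 J3 J1.
J4: 0→12, due 22, tardiness 0
J5: 12→21, due 28, tardiness 0
J8: 21→32, due 29, tardiness 3
J7: 32→34, due 31, tardiness 3
J2: 34→48, due 36, tardiness 12
J6: 48→52, due 41, tardiness 11
J3: 52→67, due 44, tardiness 23
J1: 67→86, due 49, tardiness 37
Maximum = 37.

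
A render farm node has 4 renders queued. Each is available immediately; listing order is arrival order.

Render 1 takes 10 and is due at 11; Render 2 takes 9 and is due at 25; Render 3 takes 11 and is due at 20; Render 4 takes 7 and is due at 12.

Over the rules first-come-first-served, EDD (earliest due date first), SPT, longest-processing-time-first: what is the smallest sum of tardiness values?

FIFO (arrival order): Render 1 Render 2 Render 3 Render 4.
Render 1: 0→10, due 11, tardiness 0
Render 2: 10→19, due 25, tardiness 0
Render 3: 19→30, due 20, tardiness 10
Render 4: 30→37, due 12, tardiness 25
Sum = 0+0+10+25 = 35.
EDD (increasing due date): Render 1 Render 4 Render 3 Render 2.
Render 1: 0→10, due 11, tardiness 0
Render 4: 10→17, due 12, tardiness 5
Render 3: 17→28, due 20, tardiness 8
Render 2: 28→37, due 25, tardiness 12
Sum = 0+5+8+12 = 25.
SPT (increasing processing time): Render 4 Render 2 Render 1 Render 3.
Render 4: 0→7, due 12, tardiness 0
Render 2: 7→16, due 25, tardiness 0
Render 1: 16→26, due 11, tardiness 15
Render 3: 26→37, due 20, tardiness 17
Sum = 0+0+15+17 = 32.
LPT (decreasing processing time): Render 3 Render 1 Render 2 Render 4.
Render 3: 0→11, due 20, tardiness 0
Render 1: 11→21, due 11, tardiness 10
Render 2: 21→30, due 25, tardiness 5
Render 4: 30→37, due 12, tardiness 25
Sum = 0+10+5+25 = 40.
FIFO 35, EDD 25, SPT 32, LPT 40 → minimum 25.

25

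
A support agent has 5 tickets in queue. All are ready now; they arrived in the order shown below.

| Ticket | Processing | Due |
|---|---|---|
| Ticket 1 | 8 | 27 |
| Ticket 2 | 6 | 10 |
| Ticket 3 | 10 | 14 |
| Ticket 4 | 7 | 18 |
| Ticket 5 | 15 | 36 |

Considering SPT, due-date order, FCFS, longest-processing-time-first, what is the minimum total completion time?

SPT (increasing processing time): Ticket 2 Ticket 4 Ticket 1 Ticket 3 Ticket 5.
Ticket 2: 0→6
Ticket 4: 6→13
Ticket 1: 13→21
Ticket 3: 21→31
Ticket 5: 31→46
Sum = 6+13+21+31+46 = 117.
EDD (increasing due date): Ticket 2 Ticket 3 Ticket 4 Ticket 1 Ticket 5.
Ticket 2: 0→6
Ticket 3: 6→16
Ticket 4: 16→23
Ticket 1: 23→31
Ticket 5: 31→46
Sum = 6+16+23+31+46 = 122.
FIFO (arrival order): Ticket 1 Ticket 2 Ticket 3 Ticket 4 Ticket 5.
Ticket 1: 0→8
Ticket 2: 8→14
Ticket 3: 14→24
Ticket 4: 24→31
Ticket 5: 31→46
Sum = 8+14+24+31+46 = 123.
LPT (decreasing processing time): Ticket 5 Ticket 3 Ticket 1 Ticket 4 Ticket 2.
Ticket 5: 0→15
Ticket 3: 15→25
Ticket 1: 25→33
Ticket 4: 33→40
Ticket 2: 40→46
Sum = 15+25+33+40+46 = 159.
SPT 117, EDD 122, FIFO 123, LPT 159 → minimum 117.

117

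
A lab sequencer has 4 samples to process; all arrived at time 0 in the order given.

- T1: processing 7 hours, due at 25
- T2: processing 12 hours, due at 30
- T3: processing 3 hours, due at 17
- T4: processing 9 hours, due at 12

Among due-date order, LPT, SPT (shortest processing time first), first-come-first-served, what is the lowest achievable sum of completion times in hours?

EDD (increasing due date): T4 T3 T1 T2.
T4: 0→9
T3: 9→12
T1: 12→19
T2: 19→31
Sum = 9+12+19+31 = 71.
LPT (decreasing processing time): T2 T4 T1 T3.
T2: 0→12
T4: 12→21
T1: 21→28
T3: 28→31
Sum = 12+21+28+31 = 92.
SPT (increasing processing time): T3 T1 T4 T2.
T3: 0→3
T1: 3→10
T4: 10→19
T2: 19→31
Sum = 3+10+19+31 = 63.
FIFO (arrival order): T1 T2 T3 T4.
T1: 0→7
T2: 7→19
T3: 19→22
T4: 22→31
Sum = 7+19+22+31 = 79.
EDD 71, LPT 92, SPT 63, FIFO 79 → minimum 63.

63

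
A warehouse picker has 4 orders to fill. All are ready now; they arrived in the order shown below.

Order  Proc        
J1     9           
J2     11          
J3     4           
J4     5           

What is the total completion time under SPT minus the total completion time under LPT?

SPT (increasing processing time): J3 J4 J1 J2.
J3: 0→4
J4: 4→9
J1: 9→18
J2: 18→29
Sum = 4+9+18+29 = 60.
LPT (decreasing processing time): J2 J1 J4 J3.
J2: 0→11
J1: 11→20
J4: 20→25
J3: 25→29
Sum = 11+20+25+29 = 85.
Difference = 60 − 85 = -25.

-25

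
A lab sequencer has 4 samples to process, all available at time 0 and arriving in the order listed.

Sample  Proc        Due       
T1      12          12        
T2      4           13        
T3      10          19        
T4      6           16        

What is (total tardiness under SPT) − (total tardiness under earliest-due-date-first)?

SPT (increasing processing time): T2 T4 T3 T1.
T2: 0→4, due 13, tardiness 0
T4: 4→10, due 16, tardiness 0
T3: 10→20, due 19, tardiness 1
T1: 20→32, due 12, tardiness 20
Sum = 0+0+1+20 = 21.
EDD (increasing due date): T1 T2 T4 T3.
T1: 0→12, due 12, tardiness 0
T2: 12→16, due 13, tardiness 3
T4: 16→22, due 16, tardiness 6
T3: 22→32, due 19, tardiness 13
Sum = 0+3+6+13 = 22.
Difference = 21 − 22 = -1.

-1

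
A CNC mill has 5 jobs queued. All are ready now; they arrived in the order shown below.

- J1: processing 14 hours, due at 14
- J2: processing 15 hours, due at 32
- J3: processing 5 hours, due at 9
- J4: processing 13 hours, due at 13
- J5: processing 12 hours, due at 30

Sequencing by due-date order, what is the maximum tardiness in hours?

27

EDD (increasing due date): J3 J4 J1 J5 J2.
J3: 0→5, due 9, tardiness 0
J4: 5→18, due 13, tardiness 5
J1: 18→32, due 14, tardiness 18
J5: 32→44, due 30, tardiness 14
J2: 44→59, due 32, tardiness 27
Maximum = 27.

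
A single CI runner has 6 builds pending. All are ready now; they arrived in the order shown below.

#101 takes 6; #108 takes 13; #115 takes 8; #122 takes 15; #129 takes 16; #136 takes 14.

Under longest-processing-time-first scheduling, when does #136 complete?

LPT (decreasing processing time): #129 #122 #136 #108 #115 #101.
#129: 0→16
#122: 16→31
#136: 31→45

45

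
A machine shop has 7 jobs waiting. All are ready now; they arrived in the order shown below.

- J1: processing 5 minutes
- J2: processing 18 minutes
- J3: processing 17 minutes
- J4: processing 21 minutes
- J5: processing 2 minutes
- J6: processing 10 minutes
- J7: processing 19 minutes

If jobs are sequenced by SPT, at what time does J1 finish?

7

SPT (increasing processing time): J5 J1 J6 J3 J2 J7 J4.
J5: 0→2
J1: 2→7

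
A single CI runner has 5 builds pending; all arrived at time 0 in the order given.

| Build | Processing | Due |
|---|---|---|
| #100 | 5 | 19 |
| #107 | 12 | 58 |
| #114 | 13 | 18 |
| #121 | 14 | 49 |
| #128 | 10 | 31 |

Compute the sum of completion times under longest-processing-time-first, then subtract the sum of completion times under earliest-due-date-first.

28

LPT (decreasing processing time): #121 #114 #107 #128 #100.
#121: 0→14
#114: 14→27
#107: 27→39
#128: 39→49
#100: 49→54
Sum = 14+27+39+49+54 = 183.
EDD (increasing due date): #114 #100 #128 #121 #107.
#114: 0→13
#100: 13→18
#128: 18→28
#121: 28→42
#107: 42→54
Sum = 13+18+28+42+54 = 155.
Difference = 183 − 155 = 28.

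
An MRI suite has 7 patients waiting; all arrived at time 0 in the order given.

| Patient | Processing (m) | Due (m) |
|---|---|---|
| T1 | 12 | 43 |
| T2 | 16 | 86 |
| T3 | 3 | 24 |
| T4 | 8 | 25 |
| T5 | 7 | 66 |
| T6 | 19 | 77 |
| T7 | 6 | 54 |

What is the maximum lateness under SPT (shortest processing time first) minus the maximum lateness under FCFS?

SPT (increasing processing time): T3 T7 T5 T4 T1 T2 T6.
T3: 0→3, due 24, lateness -21
T7: 3→9, due 54, lateness -45
T5: 9→16, due 66, lateness -50
T4: 16→24, due 25, lateness -1
T1: 24→36, due 43, lateness -7
T2: 36→52, due 86, lateness -34
T6: 52→71, due 77, lateness -6
Maximum = -1.
FIFO (arrival order): T1 T2 T3 T4 T5 T6 T7.
T1: 0→12, due 43, lateness -31
T2: 12→28, due 86, lateness -58
T3: 28→31, due 24, lateness 7
T4: 31→39, due 25, lateness 14
T5: 39→46, due 66, lateness -20
T6: 46→65, due 77, lateness -12
T7: 65→71, due 54, lateness 17
Maximum = 17.
Difference = -1 − 17 = -18.

-18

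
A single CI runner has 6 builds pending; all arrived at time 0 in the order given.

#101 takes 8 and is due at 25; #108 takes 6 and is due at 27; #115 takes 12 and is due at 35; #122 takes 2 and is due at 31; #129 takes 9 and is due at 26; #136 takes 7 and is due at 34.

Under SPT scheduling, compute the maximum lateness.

SPT (increasing processing time): #122 #108 #136 #101 #129 #115.
#122: 0→2, due 31, lateness -29
#108: 2→8, due 27, lateness -19
#136: 8→15, due 34, lateness -19
#101: 15→23, due 25, lateness -2
#129: 23→32, due 26, lateness 6
#115: 32→44, due 35, lateness 9
Maximum = 9.

9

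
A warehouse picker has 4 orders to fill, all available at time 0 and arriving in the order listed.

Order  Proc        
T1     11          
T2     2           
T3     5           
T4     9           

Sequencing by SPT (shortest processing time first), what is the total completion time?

SPT (increasing processing time): T2 T3 T4 T1.
T2: 0→2
T3: 2→7
T4: 7→16
T1: 16→27
Sum = 2+7+16+27 = 52.

52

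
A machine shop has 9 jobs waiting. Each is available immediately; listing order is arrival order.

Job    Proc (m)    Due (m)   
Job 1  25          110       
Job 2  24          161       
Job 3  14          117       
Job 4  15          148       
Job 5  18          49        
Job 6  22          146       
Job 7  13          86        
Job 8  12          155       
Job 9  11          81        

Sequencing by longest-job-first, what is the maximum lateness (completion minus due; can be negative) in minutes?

LPT (decreasing processing time): Job 1 Job 2 Job 6 Job 5 Job 4 Job 3 Job 7 Job 8 Job 9.
Job 1: 0→25, due 110, lateness -85
Job 2: 25→49, due 161, lateness -112
Job 6: 49→71, due 146, lateness -75
Job 5: 71→89, due 49, lateness 40
Job 4: 89→104, due 148, lateness -44
Job 3: 104→118, due 117, lateness 1
Job 7: 118→131, due 86, lateness 45
Job 8: 131→143, due 155, lateness -12
Job 9: 143→154, due 81, lateness 73
Maximum = 73.

73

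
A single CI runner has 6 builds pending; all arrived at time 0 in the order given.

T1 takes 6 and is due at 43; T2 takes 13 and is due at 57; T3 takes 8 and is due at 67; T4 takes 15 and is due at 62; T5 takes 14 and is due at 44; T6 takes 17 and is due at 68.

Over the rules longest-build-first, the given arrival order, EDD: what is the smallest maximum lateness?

LPT (decreasing processing time): T6 T4 T5 T2 T3 T1.
T6: 0→17, due 68, lateness -51
T4: 17→32, due 62, lateness -30
T5: 32→46, due 44, lateness 2
T2: 46→59, due 57, lateness 2
T3: 59→67, due 67, lateness 0
T1: 67→73, due 43, lateness 30
Maximum = 30.
FIFO (arrival order): T1 T2 T3 T4 T5 T6.
T1: 0→6, due 43, lateness -37
T2: 6→19, due 57, lateness -38
T3: 19→27, due 67, lateness -40
T4: 27→42, due 62, lateness -20
T5: 42→56, due 44, lateness 12
T6: 56→73, due 68, lateness 5
Maximum = 12.
EDD (increasing due date): T1 T5 T2 T4 T3 T6.
T1: 0→6, due 43, lateness -37
T5: 6→20, due 44, lateness -24
T2: 20→33, due 57, lateness -24
T4: 33→48, due 62, lateness -14
T3: 48→56, due 67, lateness -11
T6: 56→73, due 68, lateness 5
Maximum = 5.
LPT 30, FIFO 12, EDD 5 → minimum 5.

5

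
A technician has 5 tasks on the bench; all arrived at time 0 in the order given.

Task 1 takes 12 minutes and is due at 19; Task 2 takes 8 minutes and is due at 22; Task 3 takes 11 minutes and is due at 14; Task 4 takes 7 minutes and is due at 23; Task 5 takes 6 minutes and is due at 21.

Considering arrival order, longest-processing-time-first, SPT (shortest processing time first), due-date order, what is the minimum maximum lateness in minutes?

FIFO (arrival order): Task 1 Task 2 Task 3 Task 4 Task 5.
Task 1: 0→12, due 19, lateness -7
Task 2: 12→20, due 22, lateness -2
Task 3: 20→31, due 14, lateness 17
Task 4: 31→38, due 23, lateness 15
Task 5: 38→44, due 21, lateness 23
Maximum = 23.
LPT (decreasing processing time): Task 1 Task 3 Task 2 Task 4 Task 5.
Task 1: 0→12, due 19, lateness -7
Task 3: 12→23, due 14, lateness 9
Task 2: 23→31, due 22, lateness 9
Task 4: 31→38, due 23, lateness 15
Task 5: 38→44, due 21, lateness 23
Maximum = 23.
SPT (increasing processing time): Task 5 Task 4 Task 2 Task 3 Task 1.
Task 5: 0→6, due 21, lateness -15
Task 4: 6→13, due 23, lateness -10
Task 2: 13→21, due 22, lateness -1
Task 3: 21→32, due 14, lateness 18
Task 1: 32→44, due 19, lateness 25
Maximum = 25.
EDD (increasing due date): Task 3 Task 1 Task 5 Task 2 Task 4.
Task 3: 0→11, due 14, lateness -3
Task 1: 11→23, due 19, lateness 4
Task 5: 23→29, due 21, lateness 8
Task 2: 29→37, due 22, lateness 15
Task 4: 37→44, due 23, lateness 21
Maximum = 21.
FIFO 23, LPT 23, SPT 25, EDD 21 → minimum 21.

21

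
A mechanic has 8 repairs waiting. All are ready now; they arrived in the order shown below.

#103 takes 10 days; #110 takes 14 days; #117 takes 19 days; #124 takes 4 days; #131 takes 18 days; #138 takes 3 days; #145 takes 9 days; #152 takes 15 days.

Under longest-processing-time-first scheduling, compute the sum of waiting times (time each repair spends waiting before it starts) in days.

LPT (decreasing processing time): #117 #131 #152 #110 #103 #145 #124 #138.
#117: waits 0, runs 0→19
#131: waits 19, runs 19→37
#152: waits 37, runs 37→52
#110: waits 52, runs 52→66
#103: waits 66, runs 66→76
#145: waits 76, runs 76→85
#124: waits 85, runs 85→89
#138: waits 89, runs 89→92
Sum = 0+19+37+52+66+76+85+89 = 424.

424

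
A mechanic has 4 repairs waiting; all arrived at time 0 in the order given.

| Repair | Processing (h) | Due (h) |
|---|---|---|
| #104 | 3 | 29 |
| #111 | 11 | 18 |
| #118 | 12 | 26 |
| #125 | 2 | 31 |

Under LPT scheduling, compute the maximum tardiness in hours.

LPT (decreasing processing time): #118 #111 #104 #125.
#118: 0→12, due 26, tardiness 0
#111: 12→23, due 18, tardiness 5
#104: 23→26, due 29, tardiness 0
#125: 26→28, due 31, tardiness 0
Maximum = 5.

5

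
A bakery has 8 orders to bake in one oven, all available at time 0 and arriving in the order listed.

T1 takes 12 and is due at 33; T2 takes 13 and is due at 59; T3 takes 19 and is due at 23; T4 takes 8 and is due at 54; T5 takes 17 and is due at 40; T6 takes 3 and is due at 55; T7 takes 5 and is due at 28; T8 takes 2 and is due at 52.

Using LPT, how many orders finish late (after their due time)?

LPT (decreasing processing time): T3 T5 T2 T1 T4 T7 T6 T8.
T3: 0→19, due 23, tardiness 0
T5: 19→36, due 40, tardiness 0
T2: 36→49, due 59, tardiness 0
T1: 49→61, due 33, tardiness 28
T4: 61→69, due 54, tardiness 15
T7: 69→74, due 28, tardiness 46
T6: 74→77, due 55, tardiness 22
T8: 77→79, due 52, tardiness 27
Late orders: 5.

5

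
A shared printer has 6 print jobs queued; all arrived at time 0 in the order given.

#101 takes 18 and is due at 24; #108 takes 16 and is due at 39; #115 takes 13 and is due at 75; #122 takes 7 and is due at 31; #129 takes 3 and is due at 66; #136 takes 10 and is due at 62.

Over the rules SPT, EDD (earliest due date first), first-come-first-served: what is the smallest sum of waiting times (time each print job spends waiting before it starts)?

SPT (increasing processing time): #129 #122 #136 #115 #108 #101.
#129: waits 0, runs 0→3
#122: waits 3, runs 3→10
#136: waits 10, runs 10→20
#115: waits 20, runs 20→33
#108: waits 33, runs 33→49
#101: waits 49, runs 49→67
Sum = 0+3+10+20+33+49 = 115.
EDD (increasing due date): #101 #122 #108 #136 #129 #115.
#101: waits 0, runs 0→18
#122: waits 18, runs 18→25
#108: waits 25, runs 25→41
#136: waits 41, runs 41→51
#129: waits 51, runs 51→54
#115: waits 54, runs 54→67
Sum = 0+18+25+41+51+54 = 189.
FIFO (arrival order): #101 #108 #115 #122 #129 #136.
#101: waits 0, runs 0→18
#108: waits 18, runs 18→34
#115: waits 34, runs 34→47
#122: waits 47, runs 47→54
#129: waits 54, runs 54→57
#136: waits 57, runs 57→67
Sum = 0+18+34+47+54+57 = 210.
SPT 115, EDD 189, FIFO 210 → minimum 115.

115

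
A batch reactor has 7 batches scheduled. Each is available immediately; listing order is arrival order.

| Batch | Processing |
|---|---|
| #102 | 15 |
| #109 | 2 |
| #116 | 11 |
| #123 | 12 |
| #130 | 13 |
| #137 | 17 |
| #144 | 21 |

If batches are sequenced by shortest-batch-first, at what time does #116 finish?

SPT (increasing processing time): #109 #116 #123 #130 #102 #137 #144.
#109: 0→2
#116: 2→13

13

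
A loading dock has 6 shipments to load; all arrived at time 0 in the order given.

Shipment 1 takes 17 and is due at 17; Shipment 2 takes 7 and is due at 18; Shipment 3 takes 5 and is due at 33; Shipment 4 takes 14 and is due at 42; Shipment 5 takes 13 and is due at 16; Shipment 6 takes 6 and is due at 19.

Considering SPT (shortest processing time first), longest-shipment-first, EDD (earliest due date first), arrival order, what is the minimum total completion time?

SPT (increasing processing time): Shipment 3 Shipment 6 Shipment 2 Shipment 5 Shipment 4 Shipment 1.
Shipment 3: 0→5
Shipment 6: 5→11
Shipment 2: 11→18
Shipment 5: 18→31
Shipment 4: 31→45
Shipment 1: 45→62
Sum = 5+11+18+31+45+62 = 172.
LPT (decreasing processing time): Shipment 1 Shipment 4 Shipment 5 Shipment 2 Shipment 6 Shipment 3.
Shipment 1: 0→17
Shipment 4: 17→31
Shipment 5: 31→44
Shipment 2: 44→51
Shipment 6: 51→57
Shipment 3: 57→62
Sum = 17+31+44+51+57+62 = 262.
EDD (increasing due date): Shipment 5 Shipment 1 Shipment 2 Shipment 6 Shipment 3 Shipment 4.
Shipment 5: 0→13
Shipment 1: 13→30
Shipment 2: 30→37
Shipment 6: 37→43
Shipment 3: 43→48
Shipment 4: 48→62
Sum = 13+30+37+43+48+62 = 233.
FIFO (arrival order): Shipment 1 Shipment 2 Shipment 3 Shipment 4 Shipment 5 Shipment 6.
Shipment 1: 0→17
Shipment 2: 17→24
Shipment 3: 24→29
Shipment 4: 29→43
Shipment 5: 43→56
Shipment 6: 56→62
Sum = 17+24+29+43+56+62 = 231.
SPT 172, LPT 262, EDD 233, FIFO 231 → minimum 172.

172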